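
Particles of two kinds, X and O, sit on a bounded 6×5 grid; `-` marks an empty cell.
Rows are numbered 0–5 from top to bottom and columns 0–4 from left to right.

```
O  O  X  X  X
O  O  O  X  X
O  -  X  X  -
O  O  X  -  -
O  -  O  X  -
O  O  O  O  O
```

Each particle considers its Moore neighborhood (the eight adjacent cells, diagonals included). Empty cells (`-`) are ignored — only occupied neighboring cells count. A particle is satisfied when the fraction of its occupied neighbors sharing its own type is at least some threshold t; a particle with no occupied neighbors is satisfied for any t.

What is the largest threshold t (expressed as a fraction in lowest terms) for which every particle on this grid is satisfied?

(0,0)O 3/3
(0,1)O 4/5
(0,2)X 2/5
(0,3)X 4/5
(0,4)X 3/3
(1,0)O 4/4
(1,1)O 5/7
(1,2)O 2/7
(1,3)X 6/7
(1,4)X 4/4
(2,0)O 4/4
(2,2)X 3/6
(2,3)X 4/5
(3,0)O 3/3
(3,1)O 4/6
(3,2)X 3/5
(4,0)O 4/4
(4,2)O 4/6
(4,3)X 1/5
(5,0)O 2/2
(5,1)O 4/4
(5,2)O 3/4
(5,3)O 3/4
(5,4)O 1/2
The smallest same-type fraction is 1/5 at (4,3), which reduces to 1/5. Any threshold above that leaves this particle unsatisfied.

1/5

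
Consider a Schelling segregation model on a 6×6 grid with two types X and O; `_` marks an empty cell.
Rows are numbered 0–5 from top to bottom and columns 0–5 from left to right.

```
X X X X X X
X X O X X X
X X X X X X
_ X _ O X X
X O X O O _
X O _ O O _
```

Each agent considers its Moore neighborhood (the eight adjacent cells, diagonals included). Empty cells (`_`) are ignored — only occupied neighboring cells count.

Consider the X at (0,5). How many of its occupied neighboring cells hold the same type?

3

Occupied neighbors of (0,5): (0,4)=X, (1,4)=X, (1,5)=X.
Same type (X): 3 of 3.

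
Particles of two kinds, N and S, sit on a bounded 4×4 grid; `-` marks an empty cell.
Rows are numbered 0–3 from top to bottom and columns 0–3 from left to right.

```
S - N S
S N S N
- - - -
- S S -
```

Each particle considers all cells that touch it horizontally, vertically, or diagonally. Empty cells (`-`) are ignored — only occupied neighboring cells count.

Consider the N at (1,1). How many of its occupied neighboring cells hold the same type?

1

Occupied neighbors of (1,1): (0,0)=S, (0,2)=N, (1,0)=S, (1,2)=S.
Same type (N): 1 of 4.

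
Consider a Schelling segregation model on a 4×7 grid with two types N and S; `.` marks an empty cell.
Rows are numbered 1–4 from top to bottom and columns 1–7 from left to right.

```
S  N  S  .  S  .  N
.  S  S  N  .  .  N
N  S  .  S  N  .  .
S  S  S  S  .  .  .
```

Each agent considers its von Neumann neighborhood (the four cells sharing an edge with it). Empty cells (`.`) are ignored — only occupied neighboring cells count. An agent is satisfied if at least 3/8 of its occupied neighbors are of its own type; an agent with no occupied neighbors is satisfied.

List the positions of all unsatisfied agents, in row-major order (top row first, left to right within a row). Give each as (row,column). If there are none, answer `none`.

(1,1), (1,2), (2,4), (3,1), (3,4), (3,5)

Row 1: (1,1)S 0/1 not · (1,2)N 0/3 not · (1,3)S 1/2 satisfied · (1,5)S 0/0 satisfied · (1,7)N 1/1 satisfied
Row 2: (2,2)S 2/3 satisfied · (2,3)S 2/3 satisfied · (2,4)N 0/2 not · (2,7)N 1/1 satisfied
Row 3: (3,1)N 0/2 not · (3,2)S 2/3 satisfied · (3,4)S 1/3 not · (3,5)N 0/1 not
Row 4: (4,1)S 1/2 satisfied · (4,2)S 3/3 satisfied · (4,3)S 2/2 satisfied · (4,4)S 2/2 satisfied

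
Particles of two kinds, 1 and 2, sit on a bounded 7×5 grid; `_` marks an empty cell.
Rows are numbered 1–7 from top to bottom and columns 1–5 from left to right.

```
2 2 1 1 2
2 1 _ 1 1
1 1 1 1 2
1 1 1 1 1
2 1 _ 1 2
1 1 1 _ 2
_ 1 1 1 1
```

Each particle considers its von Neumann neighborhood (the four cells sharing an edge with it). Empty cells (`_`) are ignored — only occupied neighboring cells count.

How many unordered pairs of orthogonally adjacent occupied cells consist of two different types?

Scan each occupied cell's neighbors to the right and below so each pair is counted once.
From row 1: 4 unlike of 8 pairs (running 4/8).
From row 2: 3 unlike of 6 pairs (running 7/14).
From row 3: 2 unlike of 9 pairs (running 9/23).
From row 4: 2 unlike of 8 pairs (running 11/31).
From row 5: 3 unlike of 5 pairs (running 14/36).
From row 6: 1 unlike of 5 pairs (running 15/41).
From row 7: 0 unlike of 3 pairs (running 15/44).
Total adjacent occupied pairs: 44; unlike-type pairs: 15.

15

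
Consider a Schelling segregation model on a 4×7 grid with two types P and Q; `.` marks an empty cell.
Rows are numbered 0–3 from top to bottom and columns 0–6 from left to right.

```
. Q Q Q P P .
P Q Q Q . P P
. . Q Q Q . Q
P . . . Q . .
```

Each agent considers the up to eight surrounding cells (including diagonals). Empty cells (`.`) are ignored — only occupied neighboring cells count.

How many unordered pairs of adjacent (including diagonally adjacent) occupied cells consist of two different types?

7

Scan each occupied cell's neighbors to the right and below (and the two forward diagonals) so each pair is counted once.
From row 0: 3 unlike of 16 pairs (running 3/16).
From row 1: 4 unlike of 13 pairs (running 7/29).
From row 2: 0 unlike of 4 pairs (running 7/33).
Total adjacent occupied pairs: 33; unlike-type pairs: 7.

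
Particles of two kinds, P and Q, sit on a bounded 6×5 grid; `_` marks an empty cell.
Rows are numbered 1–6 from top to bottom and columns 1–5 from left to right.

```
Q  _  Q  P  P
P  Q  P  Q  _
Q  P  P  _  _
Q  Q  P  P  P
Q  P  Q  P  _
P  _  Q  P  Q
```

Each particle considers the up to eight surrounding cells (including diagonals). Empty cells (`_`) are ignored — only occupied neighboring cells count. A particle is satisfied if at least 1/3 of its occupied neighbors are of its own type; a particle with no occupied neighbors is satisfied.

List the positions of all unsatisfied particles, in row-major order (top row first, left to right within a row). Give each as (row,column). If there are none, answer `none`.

Row 1: (1,1)Q 1/2 ✓ · (1,3)Q 2/4 ✓ · (1,4)P 2/4 ✓ · (1,5)P 1/2 ✓
Row 2: (2,1)P 1/4 ✗ · (2,2)Q 3/7 ✓ · (2,3)P 3/6 ✓ · (2,4)Q 1/5 ✗
Row 3: (3,1)Q 3/5 ✓ · (3,2)P 4/8 ✓ · (3,3)P 4/7 ✓
Row 4: (4,1)Q 3/5 ✓ · (4,2)Q 4/8 ✓ · (4,3)P 5/7 ✓ · (4,4)P 4/5 ✓ · (4,5)P 2/2 ✓
Row 5: (5,1)Q 2/4 ✓ · (5,2)P 2/7 ✗ · (5,3)Q 2/7 ✗ · (5,4)P 4/7 ✓
Row 6: (6,1)P 1/2 ✓ · (6,3)Q 1/4 ✗ · (6,4)P 1/4 ✗ · (6,5)Q 0/2 ✗

(2,1), (2,4), (5,2), (5,3), (6,3), (6,4), (6,5)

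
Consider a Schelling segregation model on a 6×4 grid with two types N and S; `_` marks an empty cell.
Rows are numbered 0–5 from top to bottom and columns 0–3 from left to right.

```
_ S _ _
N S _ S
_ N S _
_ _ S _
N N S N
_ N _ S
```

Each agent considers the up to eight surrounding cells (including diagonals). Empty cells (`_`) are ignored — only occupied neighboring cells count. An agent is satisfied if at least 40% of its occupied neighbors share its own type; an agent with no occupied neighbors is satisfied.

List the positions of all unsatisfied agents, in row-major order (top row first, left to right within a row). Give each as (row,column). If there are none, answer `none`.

Row 0: (0,1)S 1/2 ✓
Row 1: (1,0)N 1/3 ✗ · (1,1)S 2/4 ✓ · (1,3)S 1/1 ✓
Row 2: (2,1)N 1/4 ✗ · (2,2)S 3/4 ✓
Row 3: (3,2)S 2/5 ✓
Row 4: (4,0)N 2/2 ✓ · (4,1)N 2/4 ✓ · (4,2)S 2/5 ✓ · (4,3)N 0/3 ✗
Row 5: (5,1)N 2/3 ✓ · (5,3)S 1/2 ✓

(1,0), (2,1), (4,3)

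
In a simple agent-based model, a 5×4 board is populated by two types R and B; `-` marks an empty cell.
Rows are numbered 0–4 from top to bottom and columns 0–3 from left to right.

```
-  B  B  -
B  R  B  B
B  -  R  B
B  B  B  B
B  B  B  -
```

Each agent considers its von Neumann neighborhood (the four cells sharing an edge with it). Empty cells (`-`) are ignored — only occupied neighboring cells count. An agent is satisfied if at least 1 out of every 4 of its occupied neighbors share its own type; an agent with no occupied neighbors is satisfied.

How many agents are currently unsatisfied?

Row 0: (0,1)B 1/2 ✓ · (0,2)B 2/2 ✓
Row 1: (1,0)B 1/2 ✓ · (1,1)R 0/3 ✗ · (1,2)B 2/4 ✓ · (1,3)B 2/2 ✓
Row 2: (2,0)B 2/2 ✓ · (2,2)R 0/3 ✗ · (2,3)B 2/3 ✓
Row 3: (3,0)B 3/3 ✓ · (3,1)B 3/3 ✓ · (3,2)B 3/4 ✓ · (3,3)B 2/2 ✓
Row 4: (4,0)B 2/2 ✓ · (4,1)B 3/3 ✓ · (4,2)B 2/2 ✓
Unsatisfied: (1,1), (2,2) — 2 in total.

2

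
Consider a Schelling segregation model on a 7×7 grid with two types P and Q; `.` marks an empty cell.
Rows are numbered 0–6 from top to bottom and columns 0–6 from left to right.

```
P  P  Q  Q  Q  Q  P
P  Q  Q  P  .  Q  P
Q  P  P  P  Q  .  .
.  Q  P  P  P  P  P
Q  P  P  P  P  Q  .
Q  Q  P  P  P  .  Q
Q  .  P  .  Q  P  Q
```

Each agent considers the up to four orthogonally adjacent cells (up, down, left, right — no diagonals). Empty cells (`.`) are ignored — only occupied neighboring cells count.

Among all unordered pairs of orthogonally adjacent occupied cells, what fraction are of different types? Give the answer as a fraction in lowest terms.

12/29

Scan each occupied cell's neighbors to the right and below so each pair is counted once.
Row 0: P(0,0)–P(0,1)= P(0,0)–P(1,0)= P(0,1)–Q(0,2)≠ P(0,1)–Q(1,1)≠ Q(0,2)–Q(0,3)= Q(0,2)–Q(1,2)= Q(0,3)–Q(0,4)= Q(0,3)–P(1,3)≠ Q(0,4)–Q(0,5)= Q(0,5)–P(0,6)≠ Q(0,5)–Q(1,5)= P(0,6)–P(1,6)=  → 4/12 unlike.
Row 1: P(1,0)–Q(1,1)≠ P(1,0)–Q(2,0)≠ Q(1,1)–Q(1,2)= Q(1,1)–P(2,1)≠ Q(1,2)–P(1,3)≠ Q(1,2)–P(2,2)≠ P(1,3)–P(2,3)= Q(1,5)–P(1,6)≠  → 6/8 unlike.
Row 2: Q(2,0)–P(2,1)≠ P(2,1)–P(2,2)= P(2,1)–Q(3,1)≠ P(2,2)–P(2,3)= P(2,2)–P(3,2)= P(2,3)–Q(2,4)≠ P(2,3)–P(3,3)= Q(2,4)–P(3,4)≠  → 4/8 unlike.
Row 3: Q(3,1)–P(3,2)≠ Q(3,1)–P(4,1)≠ P(3,2)–P(3,3)= P(3,2)–P(4,2)= P(3,3)–P(3,4)= P(3,3)–P(4,3)= P(3,4)–P(3,5)= P(3,4)–P(4,4)= P(3,5)–P(3,6)= P(3,5)–Q(4,5)≠  → 3/10 unlike.
Row 4: Q(4,0)–P(4,1)≠ Q(4,0)–Q(5,0)= P(4,1)–P(4,2)= P(4,1)–Q(5,1)≠ P(4,2)–P(4,3)= P(4,2)–P(5,2)= P(4,3)–P(4,4)= P(4,3)–P(5,3)= P(4,4)–Q(4,5)≠ P(4,4)–P(5,4)=  → 3/10 unlike.
Row 5: Q(5,0)–Q(5,1)= Q(5,0)–Q(6,0)= Q(5,1)–P(5,2)≠ P(5,2)–P(5,3)= P(5,2)–P(6,2)= P(5,3)–P(5,4)= P(5,4)–Q(6,4)≠ Q(5,6)–Q(6,6)=  → 2/8 unlike.
Row 6: Q(6,4)–P(6,5)≠ P(6,5)–Q(6,6)≠  → 2/2 unlike.
Total adjacent occupied pairs: 58; unlike-type pairs: 24.
24/58 reduces to 12/29.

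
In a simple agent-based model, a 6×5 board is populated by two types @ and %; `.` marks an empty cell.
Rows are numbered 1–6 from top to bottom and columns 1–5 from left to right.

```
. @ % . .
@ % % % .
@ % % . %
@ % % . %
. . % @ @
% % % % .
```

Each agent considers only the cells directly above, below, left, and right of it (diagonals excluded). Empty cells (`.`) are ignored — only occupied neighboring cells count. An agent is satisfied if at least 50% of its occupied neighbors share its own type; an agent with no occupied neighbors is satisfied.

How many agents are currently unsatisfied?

Row 1: (1,2)@ 0/2 ✗ · (1,3)% 1/2 ✓
Row 2: (2,1)@ 1/2 ✓ · (2,2)% 2/4 ✓ · (2,3)% 4/4 ✓ · (2,4)% 1/1 ✓
Row 3: (3,1)@ 2/3 ✓ · (3,2)% 3/4 ✓ · (3,3)% 3/3 ✓ · (3,5)% 1/1 ✓
Row 4: (4,1)@ 1/2 ✓ · (4,2)% 2/3 ✓ · (4,3)% 3/3 ✓ · (4,5)% 1/2 ✓
Row 5: (5,3)% 2/3 ✓ · (5,4)@ 1/3 ✗ · (5,5)@ 1/2 ✓
Row 6: (6,1)% 1/1 ✓ · (6,2)% 2/2 ✓ · (6,3)% 3/3 ✓ · (6,4)% 1/2 ✓
Unsatisfied: (1,2), (5,4) — 2 in total.

2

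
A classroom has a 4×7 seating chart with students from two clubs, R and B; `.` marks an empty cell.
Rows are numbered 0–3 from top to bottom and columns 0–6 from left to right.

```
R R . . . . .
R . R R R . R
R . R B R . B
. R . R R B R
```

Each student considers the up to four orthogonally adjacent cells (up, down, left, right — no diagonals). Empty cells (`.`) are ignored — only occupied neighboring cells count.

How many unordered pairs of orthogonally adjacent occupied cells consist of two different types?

Scan each occupied cell's neighbors to the right and below so each pair is counted once.
From row 0: 0 unlike of 2 pairs (running 0/2).
From row 1: 2 unlike of 7 pairs (running 2/9).
From row 2: 4 unlike of 5 pairs (running 6/14).
From row 3: 2 unlike of 3 pairs (running 8/17).
Total adjacent occupied pairs: 17; unlike-type pairs: 8.

8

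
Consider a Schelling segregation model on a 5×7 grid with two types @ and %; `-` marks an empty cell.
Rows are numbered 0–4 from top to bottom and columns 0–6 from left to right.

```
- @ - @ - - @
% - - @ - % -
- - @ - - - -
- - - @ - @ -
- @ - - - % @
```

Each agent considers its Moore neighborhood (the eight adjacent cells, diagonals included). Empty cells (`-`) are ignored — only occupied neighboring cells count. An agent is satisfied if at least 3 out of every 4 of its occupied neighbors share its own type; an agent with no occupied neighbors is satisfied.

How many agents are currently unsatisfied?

7

(0,1)@ 0/1 ✗
(0,3)@ 1/1 ✓
(0,6)@ 0/1 ✗
(1,0)% 0/1 ✗
(1,3)@ 2/2 ✓
(1,5)% 0/1 ✗
(2,2)@ 2/2 ✓
(3,3)@ 1/1 ✓
(3,5)@ 1/2 ✗
(4,1)@ 0/0 ✓
(4,5)% 0/2 ✗
(4,6)@ 1/2 ✗
Unsatisfied: (0,1), (0,6), (1,0), (1,5), (3,5), (4,5), (4,6) — 7 in total.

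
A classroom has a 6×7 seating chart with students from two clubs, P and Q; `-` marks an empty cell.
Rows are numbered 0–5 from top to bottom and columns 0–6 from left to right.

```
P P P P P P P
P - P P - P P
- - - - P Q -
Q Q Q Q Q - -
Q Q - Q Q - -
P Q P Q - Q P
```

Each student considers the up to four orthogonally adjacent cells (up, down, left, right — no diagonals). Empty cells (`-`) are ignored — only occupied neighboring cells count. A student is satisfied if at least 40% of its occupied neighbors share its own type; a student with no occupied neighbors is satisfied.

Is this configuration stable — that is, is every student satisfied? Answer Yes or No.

Row 0: (0,0)P 2/2 satisfied · (0,1)P 2/2 satisfied · (0,2)P 3/3 satisfied · (0,3)P 3/3 satisfied · (0,4)P 2/2 satisfied · (0,5)P 3/3 satisfied · (0,6)P 2/2 satisfied
Row 1: (1,0)P 1/1 satisfied · (1,2)P 2/2 satisfied · (1,3)P 2/2 satisfied · (1,5)P 2/3 satisfied · (1,6)P 2/2 satisfied
Row 2: (2,4)P 0/2 not · (2,5)Q 0/2 not
Row 3: (3,0)Q 2/2 satisfied · (3,1)Q 3/3 satisfied · (3,2)Q 2/2 satisfied · (3,3)Q 3/3 satisfied · (3,4)Q 2/3 satisfied
Row 4: (4,0)Q 2/3 satisfied · (4,1)Q 3/3 satisfied · (4,3)Q 3/3 satisfied · (4,4)Q 2/2 satisfied
Row 5: (5,0)P 0/2 not · (5,1)Q 1/3 not · (5,2)P 0/2 not · (5,3)Q 1/2 satisfied · (5,5)Q 0/1 not · (5,6)P 0/1 not
For instance (2,4) has only 0/2 same-type neighbors, below 2/5.

No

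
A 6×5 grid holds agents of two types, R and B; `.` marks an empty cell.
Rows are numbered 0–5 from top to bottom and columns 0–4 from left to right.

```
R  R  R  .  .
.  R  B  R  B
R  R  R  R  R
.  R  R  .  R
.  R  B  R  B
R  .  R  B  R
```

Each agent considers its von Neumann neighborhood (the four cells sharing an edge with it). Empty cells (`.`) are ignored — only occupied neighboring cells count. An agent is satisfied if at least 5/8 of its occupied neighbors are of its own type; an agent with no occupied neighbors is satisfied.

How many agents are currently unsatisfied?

Row 0: (0,0)R 1/1 ✓ · (0,1)R 3/3 ✓ · (0,2)R 1/2 ✗
Row 1: (1,1)R 2/3 ✓ · (1,2)B 0/4 ✗ · (1,3)R 1/3 ✗ · (1,4)B 0/2 ✗
Row 2: (2,0)R 1/1 ✓ · (2,1)R 4/4 ✓ · (2,2)R 3/4 ✓ · (2,3)R 3/3 ✓ · (2,4)R 2/3 ✓
Row 3: (3,1)R 3/3 ✓ · (3,2)R 2/3 ✓ · (3,4)R 1/2 ✗
Row 4: (4,1)R 1/2 ✗ · (4,2)B 0/4 ✗ · (4,3)R 0/3 ✗ · (4,4)B 0/3 ✗
Row 5: (5,0)R 0/0 ✓ · (5,2)R 0/2 ✗ · (5,3)B 0/3 ✗ · (5,4)R 0/2 ✗
Unsatisfied: (0,2), (1,2), (1,3), (1,4), (3,4), (4,1), (4,2), (4,3), (4,4), (5,2), (5,3), (5,4) — 12 in total.

12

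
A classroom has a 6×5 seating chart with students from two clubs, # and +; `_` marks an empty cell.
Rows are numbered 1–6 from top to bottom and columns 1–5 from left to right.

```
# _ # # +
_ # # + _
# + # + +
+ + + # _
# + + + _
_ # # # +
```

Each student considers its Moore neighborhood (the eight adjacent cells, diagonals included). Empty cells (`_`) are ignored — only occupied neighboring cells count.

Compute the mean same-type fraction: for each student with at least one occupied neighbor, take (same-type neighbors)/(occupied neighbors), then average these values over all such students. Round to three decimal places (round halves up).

0.517

(1,1)# 1/1
(1,3)# 3/4
(1,4)# 2/4
(1,5)+ 1/2
(2,2)# 5/6
(2,3)# 4/7
(2,4)+ 3/7
(3,1)# 1/4
(3,2)+ 3/7
(3,3)# 3/8
(3,4)+ 3/6
(3,5)+ 2/3
(4,1)+ 3/5
(4,2)+ 5/8
(4,3)+ 6/8
(4,4)# 1/6
(5,1)# 1/4
(5,2)+ 4/7
(5,3)+ 4/8
(5,4)+ 3/6
(6,2)# 2/4
(6,3)# 2/5
(6,4)# 1/4
(6,5)+ 1/2
Sum over 24 students: 1/1 + 3/4 + 2/4 + 1/2 + 5/6 + 4/7 + 3/7 + 1/4 + 3/7 + 3/8 + 3/6 + 2/3 + 3/5 + 5/8 + 6/8 + 1/6 + 1/4 + 4/7 + 4/8 + 3/6 + 2/4 + 2/5 + 1/4 + 1/2 = 149/12; mean = 149/12 ÷ 24 = 149/288 = 0.517361… → 0.517.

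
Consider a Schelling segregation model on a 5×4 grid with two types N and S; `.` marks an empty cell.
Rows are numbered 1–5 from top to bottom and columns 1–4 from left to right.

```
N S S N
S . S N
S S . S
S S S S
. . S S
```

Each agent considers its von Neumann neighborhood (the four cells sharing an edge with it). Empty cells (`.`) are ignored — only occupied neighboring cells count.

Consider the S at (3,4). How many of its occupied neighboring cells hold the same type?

Occupied neighbors of (3,4): (2,4)=N, (4,4)=S.
Same type (S): 1 of 2.

1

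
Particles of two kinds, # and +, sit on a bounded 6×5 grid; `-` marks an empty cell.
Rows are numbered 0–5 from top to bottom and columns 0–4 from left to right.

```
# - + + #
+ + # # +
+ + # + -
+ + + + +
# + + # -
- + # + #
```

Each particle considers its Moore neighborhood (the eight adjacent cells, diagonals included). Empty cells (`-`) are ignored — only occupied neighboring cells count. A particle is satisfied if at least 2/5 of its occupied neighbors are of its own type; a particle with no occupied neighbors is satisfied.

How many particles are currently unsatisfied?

Row 0: (0,0)# 0/2 not · (0,2)+ 2/4 satisfied · (0,3)+ 2/5 satisfied · (0,4)# 1/3 not
Row 1: (1,0)+ 3/4 satisfied · (1,1)+ 4/7 satisfied · (1,2)# 2/7 not · (1,3)# 3/7 satisfied · (1,4)+ 2/4 satisfied
Row 2: (2,0)+ 5/5 satisfied · (2,1)+ 6/8 satisfied · (2,2)# 2/8 not · (2,3)+ 4/7 satisfied
Row 3: (3,0)+ 4/5 satisfied · (3,1)+ 6/8 satisfied · (3,2)+ 6/8 satisfied · (3,3)+ 4/6 satisfied · (3,4)+ 2/3 satisfied
Row 4: (4,0)# 0/4 not · (4,1)+ 5/7 satisfied · (4,2)+ 6/8 satisfied · (4,3)# 2/7 not
Row 5: (5,1)+ 2/4 satisfied · (5,2)# 1/5 not · (5,3)+ 1/4 not · (5,4)# 1/2 satisfied
Unsatisfied: (0,0), (0,4), (1,2), (2,2), (4,0), (4,3), (5,2), (5,3) — 8 in total.

8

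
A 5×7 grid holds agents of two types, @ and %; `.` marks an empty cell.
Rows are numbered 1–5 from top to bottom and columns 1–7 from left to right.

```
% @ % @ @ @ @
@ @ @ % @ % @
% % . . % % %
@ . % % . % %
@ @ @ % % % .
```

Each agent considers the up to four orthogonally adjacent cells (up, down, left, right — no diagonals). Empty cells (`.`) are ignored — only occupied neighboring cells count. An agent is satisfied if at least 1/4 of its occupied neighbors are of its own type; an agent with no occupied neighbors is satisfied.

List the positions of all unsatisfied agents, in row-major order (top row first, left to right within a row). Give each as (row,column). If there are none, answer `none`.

(1,1), (1,3), (2,4)

(1,1)% 0/2 not
(1,2)@ 1/3 satisfied
(1,3)% 0/3 not
(1,4)@ 1/3 satisfied
(1,5)@ 3/3 satisfied
(1,6)@ 2/3 satisfied
(1,7)@ 2/2 satisfied
(2,1)@ 1/3 satisfied
(2,2)@ 3/4 satisfied
(2,3)@ 1/3 satisfied
(2,4)% 0/3 not
(2,5)@ 1/4 satisfied
(2,6)% 1/4 satisfied
(2,7)@ 1/3 satisfied
(3,1)% 1/3 satisfied
(3,2)% 1/2 satisfied
(3,5)% 1/2 satisfied
(3,6)% 4/4 satisfied
(3,7)% 2/3 satisfied
(4,1)@ 1/2 satisfied
(4,3)% 1/2 satisfied
(4,4)% 2/2 satisfied
(4,6)% 3/3 satisfied
(4,7)% 2/2 satisfied
(5,1)@ 2/2 satisfied
(5,2)@ 2/2 satisfied
(5,3)@ 1/3 satisfied
(5,4)% 2/3 satisfied
(5,5)% 2/2 satisfied
(5,6)% 2/2 satisfied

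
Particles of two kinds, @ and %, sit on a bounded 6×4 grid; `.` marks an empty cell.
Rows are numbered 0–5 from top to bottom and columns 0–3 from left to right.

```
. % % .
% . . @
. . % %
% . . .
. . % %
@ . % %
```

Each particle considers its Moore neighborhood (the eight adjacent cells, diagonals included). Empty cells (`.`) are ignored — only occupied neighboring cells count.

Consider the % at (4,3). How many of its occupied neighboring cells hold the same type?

3

Occupied neighbors of (4,3): (4,2)=%, (5,2)=%, (5,3)=%.
Same type (%): 3 of 3.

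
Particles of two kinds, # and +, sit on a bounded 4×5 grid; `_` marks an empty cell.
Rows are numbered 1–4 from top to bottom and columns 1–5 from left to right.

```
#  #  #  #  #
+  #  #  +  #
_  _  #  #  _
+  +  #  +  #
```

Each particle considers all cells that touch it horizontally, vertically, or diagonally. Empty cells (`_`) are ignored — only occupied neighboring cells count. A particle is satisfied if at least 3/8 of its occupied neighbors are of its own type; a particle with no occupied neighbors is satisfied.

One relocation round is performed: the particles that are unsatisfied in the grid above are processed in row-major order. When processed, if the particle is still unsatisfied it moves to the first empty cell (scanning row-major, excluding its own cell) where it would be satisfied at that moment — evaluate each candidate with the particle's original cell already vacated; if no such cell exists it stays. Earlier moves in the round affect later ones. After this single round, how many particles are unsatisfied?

0

Initially unsatisfied (in order): (2,1), (2,4), (4,2), (4,4).
  (2,1) → (3,1).
  (2,4) → (3,2).
  (4,2): now satisfied by earlier moves; stays.
  (4,4) → (2,1).
Resulting grid:
# # # # #
+ # # _ #
+ + # # _
+ + # _ #
All satisfied now.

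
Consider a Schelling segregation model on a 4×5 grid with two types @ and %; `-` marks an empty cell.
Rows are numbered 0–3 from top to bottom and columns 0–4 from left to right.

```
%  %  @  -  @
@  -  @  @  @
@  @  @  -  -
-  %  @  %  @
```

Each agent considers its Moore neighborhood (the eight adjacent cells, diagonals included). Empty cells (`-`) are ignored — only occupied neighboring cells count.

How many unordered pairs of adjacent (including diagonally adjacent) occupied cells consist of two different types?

Scan each occupied cell's neighbors to the right and below (and the two forward diagonals) so each pair is counted once.
From row 0: 4 unlike of 9 pairs (running 4/9).
From row 1: 0 unlike of 7 pairs (running 4/16).
From row 2: 4 unlike of 8 pairs (running 8/24).
From row 3: 3 unlike of 3 pairs (running 11/27).
Total adjacent occupied pairs: 27; unlike-type pairs: 11.

11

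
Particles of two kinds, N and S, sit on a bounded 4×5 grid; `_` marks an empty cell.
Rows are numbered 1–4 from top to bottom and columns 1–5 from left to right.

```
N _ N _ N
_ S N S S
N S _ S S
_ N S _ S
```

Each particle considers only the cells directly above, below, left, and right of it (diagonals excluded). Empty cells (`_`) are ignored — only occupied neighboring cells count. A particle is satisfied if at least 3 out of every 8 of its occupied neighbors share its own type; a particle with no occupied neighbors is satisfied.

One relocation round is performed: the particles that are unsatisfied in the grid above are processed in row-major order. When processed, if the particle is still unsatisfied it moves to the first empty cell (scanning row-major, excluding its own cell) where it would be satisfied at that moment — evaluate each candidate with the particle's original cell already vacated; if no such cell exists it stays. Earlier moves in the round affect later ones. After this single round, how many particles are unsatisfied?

Initially unsatisfied (in order): (1,5), (2,3), (3,1), (3,2), (4,2), (4,3).
  (1,5) → (1,2).
  (2,3) → (1,4).
  (3,1) → (1,5).
  (3,2): now satisfied by earlier moves; stays.
  (4,2) → (2,1).
  (4,3): now satisfied by earlier moves; stays.
Resulting grid:
N N N N N
N S _ S S
_ S _ S S
_ _ S _ S
Unsatisfied now: (2,2).

1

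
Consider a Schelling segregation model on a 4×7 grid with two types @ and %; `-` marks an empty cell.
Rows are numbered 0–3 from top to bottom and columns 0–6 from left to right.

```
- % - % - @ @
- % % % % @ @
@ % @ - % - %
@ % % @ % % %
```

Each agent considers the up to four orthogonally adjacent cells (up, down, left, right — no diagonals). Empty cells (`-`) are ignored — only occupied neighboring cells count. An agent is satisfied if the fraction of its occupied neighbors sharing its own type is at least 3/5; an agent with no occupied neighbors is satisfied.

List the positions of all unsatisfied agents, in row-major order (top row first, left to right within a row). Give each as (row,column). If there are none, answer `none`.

Row 0: (0,1)% 1/1 satisfied · (0,3)% 1/1 satisfied · (0,5)@ 2/2 satisfied · (0,6)@ 2/2 satisfied
Row 1: (1,1)% 3/3 satisfied · (1,2)% 2/3 satisfied · (1,3)% 3/3 satisfied · (1,4)% 2/3 satisfied · (1,5)@ 2/3 satisfied · (1,6)@ 2/3 satisfied
Row 2: (2,0)@ 1/2 not · (2,1)% 2/4 not · (2,2)@ 0/3 not · (2,4)% 2/2 satisfied · (2,6)% 1/2 not
Row 3: (3,0)@ 1/2 not · (3,1)% 2/3 satisfied · (3,2)% 1/3 not · (3,3)@ 0/2 not · (3,4)% 2/3 satisfied · (3,5)% 2/2 satisfied · (3,6)% 2/2 satisfied

(2,0), (2,1), (2,2), (2,6), (3,0), (3,2), (3,3)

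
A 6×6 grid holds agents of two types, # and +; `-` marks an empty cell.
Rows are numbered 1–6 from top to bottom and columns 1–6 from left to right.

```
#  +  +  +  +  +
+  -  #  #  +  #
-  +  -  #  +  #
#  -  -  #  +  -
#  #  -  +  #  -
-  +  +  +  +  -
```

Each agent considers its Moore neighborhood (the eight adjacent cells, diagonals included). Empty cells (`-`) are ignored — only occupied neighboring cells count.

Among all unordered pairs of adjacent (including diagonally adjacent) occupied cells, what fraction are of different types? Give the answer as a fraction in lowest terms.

Scan each occupied cell's neighbors to the right and below (and the two forward diagonals) so each pair is counted once.
Row 1: #(1,1)–+(1,2)≠ #(1,1)–+(2,1)≠ +(1,2)–+(1,3)= +(1,2)–#(2,3)≠ +(1,2)–+(2,1)= +(1,3)–+(1,4)= +(1,3)–#(2,3)≠ +(1,3)–#(2,4)≠ +(1,4)–+(1,5)= +(1,4)–#(2,4)≠ +(1,4)–+(2,5)= +(1,4)–#(2,3)≠ +(1,5)–+(1,6)= +(1,5)–+(2,5)= +(1,5)–#(2,6)≠ +(1,5)–#(2,4)≠ +(1,6)–#(2,6)≠ +(1,6)–+(2,5)=  → 10/18 unlike.
Row 2: +(2,1)–+(3,2)= #(2,3)–#(2,4)= #(2,3)–#(3,4)= #(2,3)–+(3,2)≠ #(2,4)–+(2,5)≠ #(2,4)–#(3,4)= #(2,4)–+(3,5)≠ +(2,5)–#(2,6)≠ +(2,5)–+(3,5)= +(2,5)–#(3,6)≠ +(2,5)–#(3,4)≠ #(2,6)–#(3,6)= #(2,6)–+(3,5)≠  → 7/13 unlike.
Row 3: +(3,2)–#(4,1)≠ #(3,4)–+(3,5)≠ #(3,4)–#(4,4)= #(3,4)–+(4,5)≠ +(3,5)–#(3,6)≠ +(3,5)–+(4,5)= +(3,5)–#(4,4)≠ #(3,6)–+(4,5)≠  → 6/8 unlike.
Row 4: #(4,1)–#(5,1)= #(4,1)–#(5,2)= #(4,4)–+(4,5)≠ #(4,4)–+(5,4)≠ #(4,4)–#(5,5)= +(4,5)–#(5,5)≠ +(4,5)–+(5,4)=  → 3/7 unlike.
Row 5: #(5,1)–#(5,2)= #(5,1)–+(6,2)≠ #(5,2)–+(6,2)≠ #(5,2)–+(6,3)≠ +(5,4)–#(5,5)≠ +(5,4)–+(6,4)= +(5,4)–+(6,5)= +(5,4)–+(6,3)= #(5,5)–+(6,5)≠ #(5,5)–+(6,4)≠  → 6/10 unlike.
Row 6: +(6,2)–+(6,3)= +(6,3)–+(6,4)= +(6,4)–+(6,5)=  → 0/3 unlike.
Total adjacent occupied pairs: 59; unlike-type pairs: 32.
32/59 is already in lowest terms.

32/59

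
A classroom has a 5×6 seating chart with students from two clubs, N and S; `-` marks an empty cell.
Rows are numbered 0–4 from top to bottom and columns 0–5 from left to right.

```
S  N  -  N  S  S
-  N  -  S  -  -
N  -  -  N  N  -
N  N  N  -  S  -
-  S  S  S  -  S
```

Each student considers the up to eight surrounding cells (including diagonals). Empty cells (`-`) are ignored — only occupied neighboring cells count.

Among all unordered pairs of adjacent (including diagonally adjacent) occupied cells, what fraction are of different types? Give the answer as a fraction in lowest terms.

1/2

Scan each occupied cell's neighbors to the right and below (and the two forward diagonals) so each pair is counted once.
Row 0: S(0,0)–N(0,1)≠ S(0,0)–N(1,1)≠ N(0,1)–N(1,1)= N(0,3)–S(0,4)≠ N(0,3)–S(1,3)≠ S(0,4)–S(0,5)= S(0,4)–S(1,3)=  → 4/7 unlike.
Row 1: N(1,1)–N(2,0)= S(1,3)–N(2,3)≠ S(1,3)–N(2,4)≠  → 2/3 unlike.
Row 2: N(2,0)–N(3,0)= N(2,0)–N(3,1)= N(2,3)–N(2,4)= N(2,3)–S(3,4)≠ N(2,3)–N(3,2)= N(2,4)–S(3,4)≠  → 2/6 unlike.
Row 3: N(3,0)–N(3,1)= N(3,0)–S(4,1)≠ N(3,1)–N(3,2)= N(3,1)–S(4,1)≠ N(3,1)–S(4,2)≠ N(3,2)–S(4,2)≠ N(3,2)–S(4,3)≠ N(3,2)–S(4,1)≠ S(3,4)–S(4,5)= S(3,4)–S(4,3)=  → 6/10 unlike.
Row 4: S(4,1)–S(4,2)= S(4,2)–S(4,3)=  → 0/2 unlike.
Total adjacent occupied pairs: 28; unlike-type pairs: 14.
14/28 reduces to 1/2.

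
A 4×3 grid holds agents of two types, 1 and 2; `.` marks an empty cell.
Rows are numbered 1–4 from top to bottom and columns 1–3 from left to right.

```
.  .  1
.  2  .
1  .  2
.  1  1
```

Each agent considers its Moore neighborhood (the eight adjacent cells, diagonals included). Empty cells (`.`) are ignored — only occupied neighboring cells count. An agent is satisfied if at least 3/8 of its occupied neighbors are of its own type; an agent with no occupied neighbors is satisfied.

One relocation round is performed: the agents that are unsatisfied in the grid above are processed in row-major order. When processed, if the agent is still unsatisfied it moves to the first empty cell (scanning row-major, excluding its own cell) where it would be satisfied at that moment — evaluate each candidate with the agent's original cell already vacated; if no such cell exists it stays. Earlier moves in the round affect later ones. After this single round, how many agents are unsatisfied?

0

Initially unsatisfied (in order): (1,3), (2,2), (3,3).
  (1,3) → (2,1).
  (2,2) → (1,3).
  (3,3) → (1,2).
Resulting grid:
. 2 2
1 . .
1 . .
. 1 1
All satisfied now.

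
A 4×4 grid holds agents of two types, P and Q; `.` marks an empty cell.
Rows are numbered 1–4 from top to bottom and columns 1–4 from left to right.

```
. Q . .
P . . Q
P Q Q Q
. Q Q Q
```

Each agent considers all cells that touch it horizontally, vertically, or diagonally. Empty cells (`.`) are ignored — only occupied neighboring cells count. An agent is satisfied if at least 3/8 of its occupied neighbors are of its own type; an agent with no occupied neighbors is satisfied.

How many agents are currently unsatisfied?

3

(1,2)Q 0/1 unhappy
(2,1)P 1/3 unhappy
(2,4)Q 2/2 ok
(3,1)P 1/3 unhappy
(3,2)Q 3/5 ok
(3,3)Q 6/6 ok
(3,4)Q 4/4 ok
(4,2)Q 3/4 ok
(4,3)Q 5/5 ok
(4,4)Q 3/3 ok
Unsatisfied: (1,2), (2,1), (3,1) — 3 in total.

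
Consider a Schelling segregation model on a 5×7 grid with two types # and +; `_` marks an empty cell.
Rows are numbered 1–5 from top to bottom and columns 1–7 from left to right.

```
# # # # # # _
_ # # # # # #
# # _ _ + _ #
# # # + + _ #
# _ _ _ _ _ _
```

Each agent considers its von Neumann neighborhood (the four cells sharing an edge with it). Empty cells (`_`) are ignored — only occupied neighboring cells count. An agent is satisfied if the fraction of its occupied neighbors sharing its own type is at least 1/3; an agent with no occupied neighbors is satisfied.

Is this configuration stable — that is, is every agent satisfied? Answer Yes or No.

Yes

(1,1)# 1/1 ok
(1,2)# 3/3 ok
(1,3)# 3/3 ok
(1,4)# 3/3 ok
(1,5)# 3/3 ok
(1,6)# 2/2 ok
(2,2)# 3/3 ok
(2,3)# 3/3 ok
(2,4)# 3/3 ok
(2,5)# 3/4 ok
(2,6)# 3/3 ok
(2,7)# 2/2 ok
(3,1)# 2/2 ok
(3,2)# 3/3 ok
(3,5)+ 1/2 ok
(3,7)# 2/2 ok
(4,1)# 3/3 ok
(4,2)# 3/3 ok
(4,3)# 1/2 ok
(4,4)+ 1/2 ok
(4,5)+ 2/2 ok
(4,7)# 1/1 ok
(5,1)# 1/1 ok
All meet the threshold, so the configuration is stable.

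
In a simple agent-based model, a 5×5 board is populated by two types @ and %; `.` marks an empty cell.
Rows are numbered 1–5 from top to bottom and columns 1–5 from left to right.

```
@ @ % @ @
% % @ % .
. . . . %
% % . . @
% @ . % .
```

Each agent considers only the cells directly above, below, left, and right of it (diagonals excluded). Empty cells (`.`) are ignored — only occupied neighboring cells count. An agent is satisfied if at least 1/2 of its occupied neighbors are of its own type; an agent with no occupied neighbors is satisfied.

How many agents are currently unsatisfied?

Row 1: (1,1)@ 1/2 ✓ · (1,2)@ 1/3 ✗ · (1,3)% 0/3 ✗ · (1,4)@ 1/3 ✗ · (1,5)@ 1/1 ✓
Row 2: (2,1)% 1/2 ✓ · (2,2)% 1/3 ✗ · (2,3)@ 0/3 ✗ · (2,4)% 0/2 ✗
Row 3: (3,5)% 0/1 ✗
Row 4: (4,1)% 2/2 ✓ · (4,2)% 1/2 ✓ · (4,5)@ 0/1 ✗
Row 5: (5,1)% 1/2 ✓ · (5,2)@ 0/2 ✗ · (5,4)% 0/0 ✓
Unsatisfied: (1,2), (1,3), (1,4), (2,2), (2,3), (2,4), (3,5), (4,5), (5,2) — 9 in total.

9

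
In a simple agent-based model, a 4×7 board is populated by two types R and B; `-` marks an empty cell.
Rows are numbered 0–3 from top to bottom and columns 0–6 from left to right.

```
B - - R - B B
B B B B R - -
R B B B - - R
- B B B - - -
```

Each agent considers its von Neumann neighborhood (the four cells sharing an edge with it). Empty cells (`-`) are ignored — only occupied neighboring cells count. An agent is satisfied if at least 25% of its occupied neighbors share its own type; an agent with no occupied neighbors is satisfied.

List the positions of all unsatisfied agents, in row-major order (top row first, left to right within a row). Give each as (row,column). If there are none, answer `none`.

(0,3), (1,4), (2,0)

Row 0: (0,0)B 1/1 ok · (0,3)R 0/1 unhappy · (0,5)B 1/1 ok · (0,6)B 1/1 ok
Row 1: (1,0)B 2/3 ok · (1,1)B 3/3 ok · (1,2)B 3/3 ok · (1,3)B 2/4 ok · (1,4)R 0/1 unhappy
Row 2: (2,0)R 0/2 unhappy · (2,1)B 3/4 ok · (2,2)B 4/4 ok · (2,3)B 3/3 ok · (2,6)R 0/0 ok
Row 3: (3,1)B 2/2 ok · (3,2)B 3/3 ok · (3,3)B 2/2 ok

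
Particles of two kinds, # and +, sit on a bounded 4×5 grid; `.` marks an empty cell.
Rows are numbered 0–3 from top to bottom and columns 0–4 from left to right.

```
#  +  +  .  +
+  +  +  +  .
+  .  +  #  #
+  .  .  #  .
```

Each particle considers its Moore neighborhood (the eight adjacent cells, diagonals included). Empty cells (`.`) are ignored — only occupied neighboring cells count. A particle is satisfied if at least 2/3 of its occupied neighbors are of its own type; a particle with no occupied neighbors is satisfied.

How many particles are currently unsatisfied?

Row 0: (0,0)# 0/3 not · (0,1)+ 4/5 satisfied · (0,2)+ 4/4 satisfied · (0,4)+ 1/1 satisfied
Row 1: (1,0)+ 3/4 satisfied · (1,1)+ 6/7 satisfied · (1,2)+ 5/6 satisfied · (1,3)+ 4/6 satisfied
Row 2: (2,0)+ 3/3 satisfied · (2,2)+ 3/5 not · (2,3)# 2/5 not · (2,4)# 2/3 satisfied
Row 3: (3,0)+ 1/1 satisfied · (3,3)# 2/3 satisfied
Unsatisfied: (0,0), (2,2), (2,3) — 3 in total.

3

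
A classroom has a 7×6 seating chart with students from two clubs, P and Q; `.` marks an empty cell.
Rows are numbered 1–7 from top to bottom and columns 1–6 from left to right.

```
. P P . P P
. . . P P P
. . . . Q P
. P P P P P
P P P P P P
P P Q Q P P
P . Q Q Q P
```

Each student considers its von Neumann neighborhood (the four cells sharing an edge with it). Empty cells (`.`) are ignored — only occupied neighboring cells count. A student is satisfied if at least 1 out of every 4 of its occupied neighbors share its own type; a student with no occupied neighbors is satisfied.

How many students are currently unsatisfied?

1

Row 1: (1,2)P 1/1 satisfied · (1,3)P 1/1 satisfied · (1,5)P 2/2 satisfied · (1,6)P 2/2 satisfied
Row 2: (2,4)P 1/1 satisfied · (2,5)P 3/4 satisfied · (2,6)P 3/3 satisfied
Row 3: (3,5)Q 0/3 not · (3,6)P 2/3 satisfied
Row 4: (4,2)P 2/2 satisfied · (4,3)P 3/3 satisfied · (4,4)P 3/3 satisfied · (4,5)P 3/4 satisfied · (4,6)P 3/3 satisfied
Row 5: (5,1)P 2/2 satisfied · (5,2)P 4/4 satisfied · (5,3)P 3/4 satisfied · (5,4)P 3/4 satisfied · (5,5)P 4/4 satisfied · (5,6)P 3/3 satisfied
Row 6: (6,1)P 3/3 satisfied · (6,2)P 2/3 satisfied · (6,3)Q 2/4 satisfied · (6,4)Q 2/4 satisfied · (6,5)P 2/4 satisfied · (6,6)P 3/3 satisfied
Row 7: (7,1)P 1/1 satisfied · (7,3)Q 2/2 satisfied · (7,4)Q 3/3 satisfied · (7,5)Q 1/3 satisfied · (7,6)P 1/2 satisfied
Unsatisfied: (3,5) — 1 in total.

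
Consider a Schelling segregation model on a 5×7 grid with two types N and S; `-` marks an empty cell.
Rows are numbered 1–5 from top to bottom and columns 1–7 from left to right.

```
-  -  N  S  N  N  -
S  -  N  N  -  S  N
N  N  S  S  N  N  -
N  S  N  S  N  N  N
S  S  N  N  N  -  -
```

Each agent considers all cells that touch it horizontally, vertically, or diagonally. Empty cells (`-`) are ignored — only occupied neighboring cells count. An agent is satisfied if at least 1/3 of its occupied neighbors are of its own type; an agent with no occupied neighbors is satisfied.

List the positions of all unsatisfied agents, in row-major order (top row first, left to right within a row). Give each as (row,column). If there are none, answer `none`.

(1,4), (2,1), (2,6), (3,4), (4,4)

Row 1: (1,3)N 2/3 ✓ · (1,4)S 0/4 ✗ · (1,5)N 2/4 ✓ · (1,6)N 2/3 ✓
Row 2: (2,1)S 0/2 ✗ · (2,3)N 3/6 ✓ · (2,4)N 4/7 ✓ · (2,6)S 0/5 ✗ · (2,7)N 2/3 ✓
Row 3: (3,1)N 2/4 ✓ · (3,2)N 4/7 ✓ · (3,3)S 3/7 ✓ · (3,4)S 2/7 ✗ · (3,5)N 4/7 ✓ · (3,6)N 5/6 ✓
Row 4: (4,1)N 2/5 ✓ · (4,2)S 3/8 ✓ · (4,3)N 3/8 ✓ · (4,4)S 2/8 ✗ · (4,5)N 5/7 ✓ · (4,6)N 5/5 ✓ · (4,7)N 2/2 ✓
Row 5: (5,1)S 2/3 ✓ · (5,2)S 2/5 ✓ · (5,3)N 2/5 ✓ · (5,4)N 4/5 ✓ · (5,5)N 3/4 ✓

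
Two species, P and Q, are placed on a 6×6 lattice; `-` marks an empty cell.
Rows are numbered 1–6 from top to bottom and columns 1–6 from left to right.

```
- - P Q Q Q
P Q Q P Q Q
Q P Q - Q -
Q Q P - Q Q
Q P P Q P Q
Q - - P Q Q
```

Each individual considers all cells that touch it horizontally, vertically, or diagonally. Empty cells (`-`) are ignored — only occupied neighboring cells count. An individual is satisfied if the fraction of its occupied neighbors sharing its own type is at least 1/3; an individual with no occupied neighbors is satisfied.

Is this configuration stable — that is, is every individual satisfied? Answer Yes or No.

No

Row 1: (1,3)P 1/4 not · (1,4)Q 3/5 satisfied · (1,5)Q 4/5 satisfied · (1,6)Q 3/3 satisfied
Row 2: (2,1)P 1/3 satisfied · (2,2)Q 3/6 satisfied · (2,3)Q 3/6 satisfied · (2,4)P 1/7 not · (2,5)Q 5/6 satisfied · (2,6)Q 4/4 satisfied
Row 3: (3,1)Q 3/5 satisfied · (3,2)P 2/8 not · (3,3)Q 3/6 satisfied · (3,5)Q 4/5 satisfied
Row 4: (4,1)Q 3/5 satisfied · (4,2)Q 4/8 satisfied · (4,3)P 3/6 satisfied · (4,5)Q 4/5 satisfied · (4,6)Q 3/4 satisfied
Row 5: (5,1)Q 3/4 satisfied · (5,2)P 2/6 satisfied · (5,3)P 3/5 satisfied · (5,4)Q 2/6 satisfied · (5,5)P 1/7 not · (5,6)Q 4/5 satisfied
Row 6: (6,1)Q 1/2 satisfied · (6,4)P 2/4 satisfied · (6,5)Q 3/5 satisfied · (6,6)Q 2/3 satisfied
For instance (1,3) has only 1/4 same-type neighbors, below 1/3.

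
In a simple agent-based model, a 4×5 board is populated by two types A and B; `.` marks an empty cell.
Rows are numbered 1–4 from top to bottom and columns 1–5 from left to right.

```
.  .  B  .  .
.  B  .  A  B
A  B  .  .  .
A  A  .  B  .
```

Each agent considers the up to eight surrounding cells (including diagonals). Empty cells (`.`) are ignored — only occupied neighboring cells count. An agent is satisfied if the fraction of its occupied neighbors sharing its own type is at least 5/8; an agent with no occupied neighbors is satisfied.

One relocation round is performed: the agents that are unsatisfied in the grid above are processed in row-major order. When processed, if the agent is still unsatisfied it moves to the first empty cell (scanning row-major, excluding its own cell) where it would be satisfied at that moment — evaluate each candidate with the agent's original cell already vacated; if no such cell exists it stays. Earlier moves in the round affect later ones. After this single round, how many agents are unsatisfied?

Initially unsatisfied (in order): (1,3), (2,4), (2,5), (3,1), (3,2).
  (1,3) → (1,1).
  (2,4): no empty cell satisfies it; stays.
  (2,5) → (1,2).
  (3,1) → (1,4).
  (3,2) → (2,1).
Resulting grid:
B B . A .
B B . A .
. . . . .
A A . B .
All satisfied now.

0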